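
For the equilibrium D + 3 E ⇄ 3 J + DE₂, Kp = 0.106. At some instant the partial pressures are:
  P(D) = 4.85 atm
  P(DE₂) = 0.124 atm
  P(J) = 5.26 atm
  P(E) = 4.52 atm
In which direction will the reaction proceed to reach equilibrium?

to the right

Qp = P(J)³·P(DE₂) / (P(D)·P(E)³) = (5.26)³·(0.124) / ((4.85)·(4.52)³) = 0.0403
Qp = 0.0403 < Kp = 0.106, so the forward reaction proceeds.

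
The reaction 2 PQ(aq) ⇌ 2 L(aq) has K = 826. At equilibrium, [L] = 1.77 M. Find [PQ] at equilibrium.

At equilibrium, K = [L]² / [PQ]² = 826.
(1.77)² / ([PQ])² = 826
[PQ]² = 0.00379 ⇒ [PQ] = 0.0616 M

[PQ] = 0.0616 M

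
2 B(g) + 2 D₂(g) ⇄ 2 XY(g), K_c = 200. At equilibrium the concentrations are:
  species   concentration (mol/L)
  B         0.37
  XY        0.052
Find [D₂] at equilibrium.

At equilibrium, K_c = [XY]² / ([B]²·[D₂]²) = 200.
(0.052)² / ((0.37)²·([D₂])²) = 200
[D₂]² = 9.88e-5 ⇒ [D₂] = 0.0099 mol/L

[D₂] = 0.0099 mol/L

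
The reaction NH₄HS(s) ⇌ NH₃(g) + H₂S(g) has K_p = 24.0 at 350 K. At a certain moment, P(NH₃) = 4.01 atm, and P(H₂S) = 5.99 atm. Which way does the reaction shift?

at equilibrium

(NH₄HS is a pure solid — omitted from Q_p.)
Q_p = P(NH₃)·P(H₂S) = (4.01)·(5.99) = 24.0
Q_p = 24.0 = K_p, so the system is already at equilibrium.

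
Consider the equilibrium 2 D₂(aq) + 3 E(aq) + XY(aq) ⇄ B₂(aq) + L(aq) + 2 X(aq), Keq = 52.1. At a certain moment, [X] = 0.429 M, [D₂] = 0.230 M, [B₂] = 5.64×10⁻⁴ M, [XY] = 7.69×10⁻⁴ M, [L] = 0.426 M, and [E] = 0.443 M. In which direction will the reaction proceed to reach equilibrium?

toward products

Q = [B₂]·[L]·[X]² / ([D₂]²·[E]³·[XY]) = (5.64×10⁻⁴)·(0.426)·(0.429)² / ((0.230)²·(0.443)³·(7.69×10⁻⁴)) = 12.5
Q = 12.5 < Keq = 52.1, so the forward reaction proceeds.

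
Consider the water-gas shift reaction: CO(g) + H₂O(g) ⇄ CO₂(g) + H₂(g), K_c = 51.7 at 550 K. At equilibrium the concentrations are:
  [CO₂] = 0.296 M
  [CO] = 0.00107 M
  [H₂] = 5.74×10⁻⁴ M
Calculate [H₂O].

[H₂O] = 0.00307 M

At equilibrium, K_c = [CO₂]·[H₂] / ([CO]·[H₂O]) = 51.7.
(0.296)·(5.74×10⁻⁴) / ((0.00107)·([H₂O])) = 51.7
[H₂O] = 0.00307 M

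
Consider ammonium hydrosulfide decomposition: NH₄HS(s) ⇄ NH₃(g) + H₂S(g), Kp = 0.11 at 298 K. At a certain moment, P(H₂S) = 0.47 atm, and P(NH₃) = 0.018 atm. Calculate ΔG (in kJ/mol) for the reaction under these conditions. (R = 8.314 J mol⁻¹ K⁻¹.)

ΔG = -6.36 kJ/mol

(NH₄HS is a pure solid — omitted from Qp.)
Qp = P(NH₃)·P(H₂S) = (0.018)·(0.47) = 0.00846
ΔG = RT ln(Qp/Kp) = (8.314 J mol⁻¹ K⁻¹)(298 K) × ln(0.00846/0.11)
   = (2.478 kJ/mol)(-2.565) = -6.36 kJ/mol
ΔG < 0, so the forward reaction is spontaneous (proceeds forward).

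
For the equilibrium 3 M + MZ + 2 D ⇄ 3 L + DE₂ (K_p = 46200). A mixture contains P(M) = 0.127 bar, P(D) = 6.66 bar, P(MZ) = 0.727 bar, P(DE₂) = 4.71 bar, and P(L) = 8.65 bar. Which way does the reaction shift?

neither direction; the system is at equilibrium

Q_p = P(L)³·P(DE₂) / (P(M)³·P(MZ)·P(D)²) = (8.65)³·(4.71) / ((0.127)³·(0.727)·(6.66)²) = 46200
Q_p = 46200 = K_p, so the system is already at equilibrium.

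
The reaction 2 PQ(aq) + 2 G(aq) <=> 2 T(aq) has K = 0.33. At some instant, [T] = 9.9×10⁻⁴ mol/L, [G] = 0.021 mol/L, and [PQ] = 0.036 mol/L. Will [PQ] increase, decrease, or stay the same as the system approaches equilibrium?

Q = [T]² / ([PQ]²·[G]²) = (9.9×10⁻⁴)² / ((0.036)²·(0.021)²) = 1.7
Q = 1.7 > K = 0.33: net reverse reaction.
PQ is a reactant, so it increases.

increase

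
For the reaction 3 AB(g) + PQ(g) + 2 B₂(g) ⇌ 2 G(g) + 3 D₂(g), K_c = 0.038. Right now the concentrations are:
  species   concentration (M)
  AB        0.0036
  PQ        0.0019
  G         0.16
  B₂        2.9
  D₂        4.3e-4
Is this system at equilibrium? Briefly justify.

no; Q < K, reaction proceeds forward

Q_c = [G]²·[D₂]³ / ([AB]³·[PQ]·[B₂]²) = (0.16)²·(4.3e-4)³ / ((0.0036)³·(0.0019)·(2.9)²) = 0.0027
Q_c = 0.0027 < K_c = 0.038: net forward reaction.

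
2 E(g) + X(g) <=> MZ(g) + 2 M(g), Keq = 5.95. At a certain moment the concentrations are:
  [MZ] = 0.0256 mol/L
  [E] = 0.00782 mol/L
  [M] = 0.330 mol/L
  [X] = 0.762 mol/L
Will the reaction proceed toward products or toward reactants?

Q = [MZ]·[M]² / ([E]²·[X]) = (0.0256)·(0.330)² / ((0.00782)²·(0.762)) = 59.8
Q = 59.8 > Keq = 5.95, so the reverse reaction proceeds.

in the reverse direction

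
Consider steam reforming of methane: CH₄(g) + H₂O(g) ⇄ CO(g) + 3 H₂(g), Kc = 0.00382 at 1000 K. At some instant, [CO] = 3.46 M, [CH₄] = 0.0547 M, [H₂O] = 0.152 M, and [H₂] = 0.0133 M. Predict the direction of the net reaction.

Qc = [CO]·[H₂]³ / ([CH₄]·[H₂O]) = (3.46)·(0.0133)³ / ((0.0547)·(0.152)) = 9.79e-4
Qc = 9.79e-4 < Kc = 0.00382, so the forward reaction proceeds.

toward products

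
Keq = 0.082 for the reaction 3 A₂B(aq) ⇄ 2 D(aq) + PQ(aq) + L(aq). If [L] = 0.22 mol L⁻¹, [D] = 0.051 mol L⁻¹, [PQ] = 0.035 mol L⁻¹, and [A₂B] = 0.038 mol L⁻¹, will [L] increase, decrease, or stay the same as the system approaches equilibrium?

Q = [D]²·[PQ]·[L] / [A₂B]³ = (0.051)²·(0.035)·(0.22) / (0.038)³ = 0.36
Q = 0.36 > Keq = 0.082: net reverse reaction.
L is a product, so it decreases.

decrease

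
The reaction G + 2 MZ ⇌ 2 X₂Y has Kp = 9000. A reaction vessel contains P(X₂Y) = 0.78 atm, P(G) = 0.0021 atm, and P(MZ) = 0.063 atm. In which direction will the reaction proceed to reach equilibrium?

in the reverse direction

Qp = P(X₂Y)² / (P(G)·P(MZ)²) = (0.78)² / ((0.0021)·(0.063)²) = 73000
Qp = 73000 > Kp = 9000, so the reverse reaction proceeds.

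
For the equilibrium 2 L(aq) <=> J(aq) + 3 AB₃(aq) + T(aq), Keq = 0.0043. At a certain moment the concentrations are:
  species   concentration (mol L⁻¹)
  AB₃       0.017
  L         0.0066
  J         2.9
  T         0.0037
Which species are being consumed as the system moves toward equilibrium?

L (reactants)

Q = [J]·[AB₃]³·[T] / [L]² = (2.9)·(0.017)³·(0.0037) / (0.0066)² = 0.0012
Q = 0.0012 < Keq = 0.0043: net forward reaction.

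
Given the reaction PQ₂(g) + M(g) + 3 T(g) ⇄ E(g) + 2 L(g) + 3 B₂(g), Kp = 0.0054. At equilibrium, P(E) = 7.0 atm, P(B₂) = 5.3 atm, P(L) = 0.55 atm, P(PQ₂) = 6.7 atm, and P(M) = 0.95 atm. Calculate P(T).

At equilibrium, Kp = P(E)·P(L)²·P(B₂)³ / (P(PQ₂)·P(M)·P(T)³) = 0.0054.
(7.0)·(0.55)²·(5.3)³ / ((6.7)·(0.95)·(P(T))³) = 0.0054
P(T)³ = 9170 ⇒ P(T) = 21 atm

P(T) = 21 atm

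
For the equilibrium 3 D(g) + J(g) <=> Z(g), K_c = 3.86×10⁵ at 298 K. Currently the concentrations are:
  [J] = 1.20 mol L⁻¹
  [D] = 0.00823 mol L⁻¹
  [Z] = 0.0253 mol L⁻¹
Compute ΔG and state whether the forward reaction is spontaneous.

ΔG = -5.76 kJ/mol; the forward reaction is spontaneous

Q_c = [Z] / ([D]³·[J]) = (0.0253) / ((0.00823)³·(1.20)) = 37800
ΔG = RT ln(Q_c/K_c) = (8.314 J mol⁻¹ K⁻¹)(298 K) × ln(37800/3.86×10⁵)
   = (2.478 kJ/mol)(-2.324) = -5.76 kJ/mol
ΔG < 0, so the forward reaction is spontaneous (proceeds forward).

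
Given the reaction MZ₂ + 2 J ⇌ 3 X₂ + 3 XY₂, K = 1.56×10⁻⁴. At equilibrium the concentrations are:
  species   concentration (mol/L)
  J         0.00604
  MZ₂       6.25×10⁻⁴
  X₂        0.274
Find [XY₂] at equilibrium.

At equilibrium, K = [X₂]³·[XY₂]³ / ([MZ₂]·[J]²) = 1.56×10⁻⁴.
(0.274)³·([XY₂])³ / ((6.25×10⁻⁴)·(0.00604)²) = 1.56×10⁻⁴
[XY₂]³ = 1.73×10⁻¹⁰ ⇒ [XY₂] = 5.57×10⁻⁴ mol/L

[XY₂] = 5.57×10⁻⁴ mol/L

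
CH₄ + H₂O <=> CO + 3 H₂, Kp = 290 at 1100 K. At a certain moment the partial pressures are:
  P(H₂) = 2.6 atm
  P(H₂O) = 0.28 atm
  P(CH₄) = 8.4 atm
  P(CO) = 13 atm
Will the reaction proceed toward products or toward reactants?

in the forward direction

Qp = P(CO)·P(H₂)³ / (P(CH₄)·P(H₂O)) = (13)·(2.6)³ / ((8.4)·(0.28)) = 97
Qp = 97 < Kp = 290, so the forward reaction proceeds.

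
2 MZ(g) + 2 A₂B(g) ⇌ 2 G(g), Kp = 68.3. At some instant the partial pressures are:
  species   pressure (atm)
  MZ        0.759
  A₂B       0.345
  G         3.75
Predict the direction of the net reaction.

toward reactants

Qp = P(G)² / (P(MZ)²·P(A₂B)²) = (3.75)² / ((0.759)²·(0.345)²) = 205
Qp = 205 > Kp = 68.3, so the reverse reaction proceeds.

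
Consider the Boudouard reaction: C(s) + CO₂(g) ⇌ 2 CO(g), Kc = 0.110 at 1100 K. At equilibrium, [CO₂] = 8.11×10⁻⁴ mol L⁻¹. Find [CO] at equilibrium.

[CO] = 0.00945 mol L⁻¹

(C is a pure solid — omitted from Kc.)
At equilibrium, Kc = [CO]² / [CO₂] = 0.110.
([CO])² / (8.11×10⁻⁴) = 0.110
[CO]² = 8.92×10⁻⁵ ⇒ [CO] = 0.00945 mol L⁻¹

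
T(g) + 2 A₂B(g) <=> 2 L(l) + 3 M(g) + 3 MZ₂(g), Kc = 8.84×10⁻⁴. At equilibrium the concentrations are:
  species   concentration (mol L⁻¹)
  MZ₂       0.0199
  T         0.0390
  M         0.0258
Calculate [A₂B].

(L is a pure liquid — omitted from Kc.)
At equilibrium, Kc = [M]³·[MZ₂]³ / ([T]·[A₂B]²) = 8.84×10⁻⁴.
(0.0258)³·(0.0199)³ / ((0.0390)·([A₂B])²) = 8.84×10⁻⁴
[A₂B]² = 3.93×10⁻⁶ ⇒ [A₂B] = 0.00198 mol L⁻¹

[A₂B] = 0.00198 mol L⁻¹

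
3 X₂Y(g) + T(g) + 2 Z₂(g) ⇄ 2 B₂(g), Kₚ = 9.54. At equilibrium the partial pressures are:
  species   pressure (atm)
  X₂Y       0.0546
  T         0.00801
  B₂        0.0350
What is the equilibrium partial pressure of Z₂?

P(Z₂) = 9.92 atm

At equilibrium, Kₚ = P(B₂)² / (P(X₂Y)³·P(T)·P(Z₂)²) = 9.54.
(0.0350)² / ((0.0546)³·(0.00801)·(P(Z₂))²) = 9.54
P(Z₂)² = 98.5 ⇒ P(Z₂) = 9.92 atm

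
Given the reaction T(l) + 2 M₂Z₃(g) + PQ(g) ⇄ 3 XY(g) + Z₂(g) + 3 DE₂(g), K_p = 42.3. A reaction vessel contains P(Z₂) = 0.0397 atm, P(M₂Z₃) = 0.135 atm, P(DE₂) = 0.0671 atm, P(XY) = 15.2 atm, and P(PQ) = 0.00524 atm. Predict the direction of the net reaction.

(T is a pure liquid — omitted from Q_p.)
Q_p = P(XY)³·P(Z₂)·P(DE₂)³ / (P(M₂Z₃)²·P(PQ)) = (15.2)³·(0.0397)·(0.0671)³ / ((0.135)²·(0.00524)) = 441
Q_p = 441 > K_p = 42.3, so the reverse reaction proceeds.

toward reactants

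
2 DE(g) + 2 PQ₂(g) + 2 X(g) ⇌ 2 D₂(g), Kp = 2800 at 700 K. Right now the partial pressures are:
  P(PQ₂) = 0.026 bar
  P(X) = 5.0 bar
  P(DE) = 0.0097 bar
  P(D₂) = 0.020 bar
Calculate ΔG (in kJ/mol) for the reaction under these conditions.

ΔG = -14.0 kJ/mol

Qp = P(D₂)² / (P(DE)²·P(PQ₂)²·P(X)²) = (0.020)² / ((0.0097)²·(0.026)²·(5.0)²) = 252
ΔG = RT ln(Qp/Kp) = (8.314 J mol⁻¹ K⁻¹)(700 K) × ln(252/2800)
   = (5.820 kJ/mol)(-2.408) = -14.0 kJ/mol
ΔG < 0, so the forward reaction is spontaneous (proceeds forward).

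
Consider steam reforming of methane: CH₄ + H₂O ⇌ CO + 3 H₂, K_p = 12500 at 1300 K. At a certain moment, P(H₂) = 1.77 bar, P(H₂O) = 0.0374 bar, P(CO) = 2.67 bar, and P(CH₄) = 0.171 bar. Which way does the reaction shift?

Q_p = P(CO)·P(H₂)³ / (P(CH₄)·P(H₂O)) = (2.67)·(1.77)³ / ((0.171)·(0.0374)) = 2320
Q_p = 2320 < K_p = 12500, so the forward reaction proceeds.

forward (toward products)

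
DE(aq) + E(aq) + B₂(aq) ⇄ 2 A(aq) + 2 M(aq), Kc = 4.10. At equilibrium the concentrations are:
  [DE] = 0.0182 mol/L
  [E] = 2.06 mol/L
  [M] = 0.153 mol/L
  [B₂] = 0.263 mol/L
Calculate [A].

At equilibrium, Kc = [A]²·[M]² / ([DE]·[E]·[B₂]) = 4.10.
([A])²·(0.153)² / ((0.0182)·(2.06)·(0.263)) = 4.10
[A]² = 1.73 ⇒ [A] = 1.31 mol/L

[A] = 1.31 mol/L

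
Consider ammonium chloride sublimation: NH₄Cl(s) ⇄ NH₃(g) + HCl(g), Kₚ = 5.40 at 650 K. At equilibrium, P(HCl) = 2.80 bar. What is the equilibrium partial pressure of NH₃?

P(NH₃) = 1.93 bar

(NH₄Cl is a pure solid — omitted from Kₚ.)
At equilibrium, Kₚ = P(NH₃)·P(HCl) = 5.40.
(P(NH₃))·(2.80) = 5.40
P(NH₃) = 1.93 bar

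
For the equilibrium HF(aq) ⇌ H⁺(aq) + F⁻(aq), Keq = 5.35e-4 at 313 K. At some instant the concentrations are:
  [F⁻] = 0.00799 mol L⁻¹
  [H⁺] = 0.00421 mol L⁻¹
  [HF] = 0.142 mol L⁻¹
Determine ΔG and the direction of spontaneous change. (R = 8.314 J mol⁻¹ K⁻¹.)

ΔG = -2.12 kJ/mol; the forward reaction is spontaneous

Q = [H⁺]·[F⁻] / [HF] = (0.00421)·(0.00799) / (0.142) = 2.37e-4
ΔG = RT ln(Q/Keq) = (8.314 J mol⁻¹ K⁻¹)(313 K) × ln(2.37e-4/5.35e-4)
   = (2.602 kJ/mol)(-0.8142) = -2.12 kJ/mol
ΔG < 0, so the forward reaction is spontaneous (proceeds forward).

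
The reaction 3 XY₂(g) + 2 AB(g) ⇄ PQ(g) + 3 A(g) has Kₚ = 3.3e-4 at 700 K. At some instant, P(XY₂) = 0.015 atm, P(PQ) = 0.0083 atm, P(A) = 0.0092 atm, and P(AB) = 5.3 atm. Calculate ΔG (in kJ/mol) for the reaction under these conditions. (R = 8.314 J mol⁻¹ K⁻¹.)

ΔG = -9.18 kJ/mol

Qₚ = P(PQ)·P(A)³ / (P(XY₂)³·P(AB)²) = (0.0083)·(0.0092)³ / ((0.015)³·(5.3)²) = 6.82e-5
ΔG = RT ln(Qₚ/Kₚ) = (8.314 J mol⁻¹ K⁻¹)(700 K) × ln(6.82e-5/3.3e-4)
   = (5.820 kJ/mol)(-1.577) = -9.18 kJ/mol
ΔG < 0, so the forward reaction is spontaneous (proceeds forward).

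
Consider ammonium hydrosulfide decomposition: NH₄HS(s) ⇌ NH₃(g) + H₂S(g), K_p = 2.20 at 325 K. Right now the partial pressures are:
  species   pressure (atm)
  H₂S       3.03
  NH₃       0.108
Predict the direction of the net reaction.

(NH₄HS is a pure solid — omitted from Q_p.)
Q_p = P(NH₃)·P(H₂S) = (0.108)·(3.03) = 0.327
Q_p = 0.327 < K_p = 2.20, so the forward reaction proceeds.

toward products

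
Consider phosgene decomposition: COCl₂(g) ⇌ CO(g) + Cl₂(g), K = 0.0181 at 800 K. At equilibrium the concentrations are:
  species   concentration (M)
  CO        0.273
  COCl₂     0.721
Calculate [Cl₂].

At equilibrium, K = [CO]·[Cl₂] / [COCl₂] = 0.0181.
(0.273)·([Cl₂]) / (0.721) = 0.0181
[Cl₂] = 0.0478 M

[Cl₂] = 0.0478 M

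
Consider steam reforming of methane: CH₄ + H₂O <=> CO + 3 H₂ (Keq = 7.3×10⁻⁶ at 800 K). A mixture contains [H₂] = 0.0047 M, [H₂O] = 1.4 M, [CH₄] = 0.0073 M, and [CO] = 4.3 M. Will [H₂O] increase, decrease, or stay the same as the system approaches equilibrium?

Q = [CO]·[H₂]³ / ([CH₄]·[H₂O]) = (4.3)·(0.0047)³ / ((0.0073)·(1.4)) = 4.4×10⁻⁵
Q = 4.4×10⁻⁵ > Keq = 7.3×10⁻⁶: net reverse reaction.
H₂O is a reactant, so it increases.

increase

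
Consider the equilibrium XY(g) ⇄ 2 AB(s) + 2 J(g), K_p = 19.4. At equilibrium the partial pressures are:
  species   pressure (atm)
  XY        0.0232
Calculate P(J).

P(J) = 0.671 atm

(AB is a pure solid — omitted from K_p.)
At equilibrium, K_p = P(J)² / P(XY) = 19.4.
(P(J))² / (0.0232) = 19.4
P(J)² = 0.450 ⇒ P(J) = 0.671 atm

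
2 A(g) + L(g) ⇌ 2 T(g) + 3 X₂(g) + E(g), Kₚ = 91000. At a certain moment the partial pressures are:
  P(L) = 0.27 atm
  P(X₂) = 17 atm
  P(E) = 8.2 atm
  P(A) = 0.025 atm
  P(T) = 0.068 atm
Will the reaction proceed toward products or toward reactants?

in the reverse direction

Qₚ = P(T)²·P(X₂)³·P(E) / (P(A)²·P(L)) = (0.068)²·(17)³·(8.2) / ((0.025)²·(0.27)) = 1.1e6
Qₚ = 1.1e6 > Kₚ = 91000, so the reverse reaction proceeds.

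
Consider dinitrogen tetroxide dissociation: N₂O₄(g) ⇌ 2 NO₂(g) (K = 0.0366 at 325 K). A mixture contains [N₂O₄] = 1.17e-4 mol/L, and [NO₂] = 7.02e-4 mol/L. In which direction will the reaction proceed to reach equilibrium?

Q = [NO₂]² / [N₂O₄] = (7.02e-4)² / (1.17e-4) = 0.00421
Q = 0.00421 < K = 0.0366, so the forward reaction proceeds.

toward products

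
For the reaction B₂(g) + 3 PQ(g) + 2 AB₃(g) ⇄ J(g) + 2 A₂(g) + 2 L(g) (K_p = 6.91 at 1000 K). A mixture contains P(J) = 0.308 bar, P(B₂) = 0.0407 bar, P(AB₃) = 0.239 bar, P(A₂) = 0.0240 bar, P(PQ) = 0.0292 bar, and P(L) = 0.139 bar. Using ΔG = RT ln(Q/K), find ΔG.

Q_p = P(J)·P(A₂)²·P(L)² / (P(B₂)·P(PQ)³·P(AB₃)²) = (0.308)·(0.0240)²·(0.139)² / ((0.0407)·(0.0292)³·(0.239)²) = 59.2
ΔG = RT ln(Q_p/K_p) = (8.314 J mol⁻¹ K⁻¹)(1000 K) × ln(59.2/6.91)
   = (8.314 kJ/mol)(2.148) = 17.9 kJ/mol
ΔG > 0, so the forward reaction is non-spontaneous (proceeds in reverse).

ΔG = 17.9 kJ/mol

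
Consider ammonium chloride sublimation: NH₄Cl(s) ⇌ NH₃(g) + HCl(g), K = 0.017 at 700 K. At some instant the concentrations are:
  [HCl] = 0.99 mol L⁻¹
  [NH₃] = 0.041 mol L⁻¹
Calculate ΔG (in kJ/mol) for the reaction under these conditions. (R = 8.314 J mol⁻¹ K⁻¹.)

ΔG = 5.07 kJ/mol

(NH₄Cl is a pure solid — omitted from Q.)
Q = [NH₃]·[HCl] = (0.041)·(0.99) = 0.0406
ΔG = RT ln(Q/K) = (8.314 J mol⁻¹ K⁻¹)(700 K) × ln(0.0406/0.017)
   = (5.820 kJ/mol)(0.8706) = 5.07 kJ/mol
ΔG > 0, so the forward reaction is non-spontaneous (proceeds in reverse).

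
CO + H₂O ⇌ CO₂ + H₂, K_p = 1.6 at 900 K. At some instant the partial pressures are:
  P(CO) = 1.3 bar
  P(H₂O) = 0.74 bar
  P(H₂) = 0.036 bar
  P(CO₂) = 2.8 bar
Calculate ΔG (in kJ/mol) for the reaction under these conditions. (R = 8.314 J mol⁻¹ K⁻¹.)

ΔG = -20.4 kJ/mol

Q_p = P(CO₂)·P(H₂) / (P(CO)·P(H₂O)) = (2.8)·(0.036) / ((1.3)·(0.74)) = 0.105
ΔG = RT ln(Q_p/K_p) = (8.314 J mol⁻¹ K⁻¹)(900 K) × ln(0.105/1.6)
   = (7.483 kJ/mol)(-2.724) = -20.4 kJ/mol
ΔG < 0, so the forward reaction is spontaneous (proceeds forward).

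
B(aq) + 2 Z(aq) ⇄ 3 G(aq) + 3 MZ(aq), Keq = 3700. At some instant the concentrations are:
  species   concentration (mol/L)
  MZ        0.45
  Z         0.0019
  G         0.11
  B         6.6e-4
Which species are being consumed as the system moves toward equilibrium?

Q = [G]³·[MZ]³ / ([B]·[Z]²) = (0.11)³·(0.45)³ / ((6.6e-4)·(0.0019)²) = 51000
Q = 51000 > Keq = 3700: net reverse reaction.

G, MZ (products)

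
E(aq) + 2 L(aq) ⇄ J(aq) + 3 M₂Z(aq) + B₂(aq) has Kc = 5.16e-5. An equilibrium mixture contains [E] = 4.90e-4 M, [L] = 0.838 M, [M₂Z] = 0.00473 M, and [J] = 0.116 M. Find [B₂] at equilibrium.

[B₂] = 1.45 M

At equilibrium, Kc = [J]·[M₂Z]³·[B₂] / ([E]·[L]²) = 5.16e-5.
(0.116)·(0.00473)³·([B₂]) / ((4.90e-4)·(0.838)²) = 5.16e-5
[B₂] = 1.45 M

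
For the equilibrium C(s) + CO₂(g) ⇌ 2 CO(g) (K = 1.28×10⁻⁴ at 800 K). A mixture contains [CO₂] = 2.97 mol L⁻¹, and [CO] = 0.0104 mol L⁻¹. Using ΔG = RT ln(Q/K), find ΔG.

(C is a pure solid — omitted from Q.)
Q = [CO]² / [CO₂] = (0.0104)² / (2.97) = 3.64×10⁻⁵
ΔG = RT ln(Q/K) = (8.314 J mol⁻¹ K⁻¹)(800 K) × ln(3.64×10⁻⁵/1.28×10⁻⁴)
   = (6.651 kJ/mol)(-1.257) = -8.36 kJ/mol
ΔG < 0, so the forward reaction is spontaneous (proceeds forward).

ΔG = -8.36 kJ/mol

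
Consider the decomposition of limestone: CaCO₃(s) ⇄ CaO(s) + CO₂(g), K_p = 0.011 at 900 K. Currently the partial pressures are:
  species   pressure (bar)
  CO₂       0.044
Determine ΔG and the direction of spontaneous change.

(CaCO₃, CaO are pure solids — omitted from Q_p.)
Q_p = P(CO₂) = 0.0440
ΔG = RT ln(Q_p/K_p) = (8.314 J mol⁻¹ K⁻¹)(900 K) × ln(0.0440/0.011)
   = (7.483 kJ/mol)(1.386) = 10.4 kJ/mol
ΔG > 0, so the forward reaction is non-spontaneous (proceeds in reverse).

ΔG = 10.4 kJ/mol; the forward reaction is non-spontaneous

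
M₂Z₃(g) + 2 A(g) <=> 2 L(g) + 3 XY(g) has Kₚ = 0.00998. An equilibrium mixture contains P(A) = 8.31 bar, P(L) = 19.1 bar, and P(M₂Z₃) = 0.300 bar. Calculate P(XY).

At equilibrium, Kₚ = P(L)²·P(XY)³ / (P(M₂Z₃)·P(A)²) = 0.00998.
(19.1)²·(P(XY))³ / ((0.300)·(8.31)²) = 0.00998
P(XY)³ = 5.67×10⁻⁴ ⇒ P(XY) = 0.0828 bar

P(XY) = 0.0828 bar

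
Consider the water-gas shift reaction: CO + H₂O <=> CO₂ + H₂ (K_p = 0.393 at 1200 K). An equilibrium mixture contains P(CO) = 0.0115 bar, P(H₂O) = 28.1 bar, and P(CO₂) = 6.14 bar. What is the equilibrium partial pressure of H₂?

At equilibrium, K_p = P(CO₂)·P(H₂) / (P(CO)·P(H₂O)) = 0.393.
(6.14)·(P(H₂)) / ((0.0115)·(28.1)) = 0.393
P(H₂) = 0.0207 bar

P(H₂) = 0.0207 bar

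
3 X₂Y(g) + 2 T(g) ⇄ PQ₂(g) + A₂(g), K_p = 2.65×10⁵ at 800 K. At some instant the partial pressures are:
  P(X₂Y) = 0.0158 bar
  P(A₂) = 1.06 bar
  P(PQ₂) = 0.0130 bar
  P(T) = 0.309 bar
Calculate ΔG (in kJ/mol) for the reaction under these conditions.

ΔG = -13.2 kJ/mol

Q_p = P(PQ₂)·P(A₂) / (P(X₂Y)³·P(T)²) = (0.0130)·(1.06) / ((0.0158)³·(0.309)²) = 36600
ΔG = RT ln(Q_p/K_p) = (8.314 J mol⁻¹ K⁻¹)(800 K) × ln(36600/2.65×10⁵)
   = (6.651 kJ/mol)(-1.980) = -13.2 kJ/mol
ΔG < 0, so the forward reaction is spontaneous (proceeds forward).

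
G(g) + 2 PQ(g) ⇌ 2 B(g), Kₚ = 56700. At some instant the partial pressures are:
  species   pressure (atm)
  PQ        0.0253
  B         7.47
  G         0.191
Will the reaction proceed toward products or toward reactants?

Qₚ = P(B)² / (P(G)·P(PQ)²) = (7.47)² / ((0.191)·(0.0253)²) = 4.56×10⁵
Qₚ = 4.56×10⁵ > Kₚ = 56700, so the reverse reaction proceeds.

toward reactants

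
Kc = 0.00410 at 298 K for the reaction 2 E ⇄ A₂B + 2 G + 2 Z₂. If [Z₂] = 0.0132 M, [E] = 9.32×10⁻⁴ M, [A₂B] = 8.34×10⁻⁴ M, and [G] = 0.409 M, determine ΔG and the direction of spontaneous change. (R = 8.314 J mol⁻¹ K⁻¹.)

Qc = [A₂B]·[G]²·[Z₂]² / [E]² = (8.34×10⁻⁴)·(0.409)²·(0.0132)² / (9.32×10⁻⁴)² = 0.0280
ΔG = RT ln(Qc/Kc) = (8.314 J mol⁻¹ K⁻¹)(298 K) × ln(0.0280/0.00410)
   = (2.478 kJ/mol)(1.921) = 4.76 kJ/mol
ΔG > 0, so the forward reaction is non-spontaneous (proceeds in reverse).

ΔG = 4.76 kJ/mol; the forward reaction is non-spontaneous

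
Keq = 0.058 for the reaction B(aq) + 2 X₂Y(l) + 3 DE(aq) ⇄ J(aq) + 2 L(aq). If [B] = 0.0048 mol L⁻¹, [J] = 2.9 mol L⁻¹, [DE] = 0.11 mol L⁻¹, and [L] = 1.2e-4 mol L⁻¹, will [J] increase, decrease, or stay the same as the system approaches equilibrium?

increase

(X₂Y is a pure liquid — omitted from Q.)
Q = [J]·[L]² / ([B]·[DE]³) = (2.9)·(1.2e-4)² / ((0.0048)·(0.11)³) = 0.0065
Q = 0.0065 < Keq = 0.058: net forward reaction.
J is a product, so it increases.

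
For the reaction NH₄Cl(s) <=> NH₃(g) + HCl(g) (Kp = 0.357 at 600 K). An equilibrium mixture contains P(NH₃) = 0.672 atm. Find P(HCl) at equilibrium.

P(HCl) = 0.531 atm

(NH₄Cl is a pure solid — omitted from Kp.)
At equilibrium, Kp = P(NH₃)·P(HCl) = 0.357.
(0.672)·(P(HCl)) = 0.357
P(HCl) = 0.531 atm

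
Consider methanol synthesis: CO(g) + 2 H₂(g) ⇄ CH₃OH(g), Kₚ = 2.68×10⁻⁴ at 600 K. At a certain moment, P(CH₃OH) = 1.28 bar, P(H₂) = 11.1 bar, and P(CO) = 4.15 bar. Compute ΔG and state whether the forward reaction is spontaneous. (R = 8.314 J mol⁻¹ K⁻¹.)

ΔG = 11.1 kJ/mol; the forward reaction is non-spontaneous

Qₚ = P(CH₃OH) / (P(CO)·P(H₂)²) = (1.28) / ((4.15)·(11.1)²) = 0.00250
ΔG = RT ln(Qₚ/Kₚ) = (8.314 J mol⁻¹ K⁻¹)(600 K) × ln(0.00250/2.68×10⁻⁴)
   = (4.988 kJ/mol)(2.233) = 11.1 kJ/mol
ΔG > 0, so the forward reaction is non-spontaneous (proceeds in reverse).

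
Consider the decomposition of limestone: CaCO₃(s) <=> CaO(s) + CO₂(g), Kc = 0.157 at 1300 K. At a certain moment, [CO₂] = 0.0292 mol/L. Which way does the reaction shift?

toward products

(CaCO₃, CaO are pure solids — omitted from Qc.)
Qc = [CO₂] = 0.0292
Qc = 0.0292 < Kc = 0.157, so the forward reaction proceeds.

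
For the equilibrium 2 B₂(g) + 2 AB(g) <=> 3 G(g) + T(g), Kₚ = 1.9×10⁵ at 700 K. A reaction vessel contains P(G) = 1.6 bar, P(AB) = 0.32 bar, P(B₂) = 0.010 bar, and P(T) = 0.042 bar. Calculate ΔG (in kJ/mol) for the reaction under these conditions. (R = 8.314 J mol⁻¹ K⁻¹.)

ΔG = -14.1 kJ/mol

Qₚ = P(G)³·P(T) / (P(B₂)²·P(AB)²) = (1.6)³·(0.042) / ((0.010)²·(0.32)²) = 16800
ΔG = RT ln(Qₚ/Kₚ) = (8.314 J mol⁻¹ K⁻¹)(700 K) × ln(16800/1.9×10⁵)
   = (5.820 kJ/mol)(-2.426) = -14.1 kJ/mol
ΔG < 0, so the forward reaction is spontaneous (proceeds forward).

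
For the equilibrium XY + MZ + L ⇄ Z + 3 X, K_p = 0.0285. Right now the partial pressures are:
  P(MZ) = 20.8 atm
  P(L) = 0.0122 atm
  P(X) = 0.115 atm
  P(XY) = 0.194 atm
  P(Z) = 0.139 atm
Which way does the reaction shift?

forward (toward products)

Q_p = P(Z)·P(X)³ / (P(XY)·P(MZ)·P(L)) = (0.139)·(0.115)³ / ((0.194)·(20.8)·(0.0122)) = 0.00429
Q_p = 0.00429 < K_p = 0.0285, so the forward reaction proceeds.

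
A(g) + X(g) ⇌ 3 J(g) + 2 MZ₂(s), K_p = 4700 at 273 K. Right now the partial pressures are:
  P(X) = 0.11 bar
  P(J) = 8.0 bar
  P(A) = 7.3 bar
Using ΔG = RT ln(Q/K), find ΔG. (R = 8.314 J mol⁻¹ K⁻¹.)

ΔG = -4.53 kJ/mol

(MZ₂ is a pure solid — omitted from Q_p.)
Q_p = P(J)³ / (P(A)·P(X)) = (8.0)³ / ((7.3)·(0.11)) = 638
ΔG = RT ln(Q_p/K_p) = (8.314 J mol⁻¹ K⁻¹)(273 K) × ln(638/4700)
   = (2.270 kJ/mol)(-1.997) = -4.53 kJ/mol
ΔG < 0, so the forward reaction is spontaneous (proceeds forward).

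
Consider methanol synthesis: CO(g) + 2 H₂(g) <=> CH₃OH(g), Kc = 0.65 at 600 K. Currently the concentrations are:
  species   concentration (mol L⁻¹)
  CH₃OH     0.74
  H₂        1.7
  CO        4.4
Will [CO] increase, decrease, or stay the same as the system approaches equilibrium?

decrease

Qc = [CH₃OH] / ([CO]·[H₂]²) = (0.74) / ((4.4)·(1.7)²) = 0.058
Qc = 0.058 < Kc = 0.65: net forward reaction.
CO is a reactant, so it decreases.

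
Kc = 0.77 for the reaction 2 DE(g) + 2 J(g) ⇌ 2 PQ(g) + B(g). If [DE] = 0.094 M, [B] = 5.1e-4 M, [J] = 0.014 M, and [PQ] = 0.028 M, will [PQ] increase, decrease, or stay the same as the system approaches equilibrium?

Qc = [PQ]²·[B] / ([DE]²·[J]²) = (0.028)²·(5.1e-4) / ((0.094)²·(0.014)²) = 0.23
Qc = 0.23 < Kc = 0.77: net forward reaction.
PQ is a product, so it increases.

increase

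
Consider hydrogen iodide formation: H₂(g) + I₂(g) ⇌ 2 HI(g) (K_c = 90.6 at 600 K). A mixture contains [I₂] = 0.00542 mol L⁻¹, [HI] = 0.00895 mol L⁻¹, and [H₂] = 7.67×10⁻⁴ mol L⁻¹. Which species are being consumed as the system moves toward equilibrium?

Q_c = [HI]² / ([H₂]·[I₂]) = (0.00895)² / ((7.67×10⁻⁴)·(0.00542)) = 19.3
Q_c = 19.3 < K_c = 90.6: net forward reaction.

H₂, I₂ (reactants)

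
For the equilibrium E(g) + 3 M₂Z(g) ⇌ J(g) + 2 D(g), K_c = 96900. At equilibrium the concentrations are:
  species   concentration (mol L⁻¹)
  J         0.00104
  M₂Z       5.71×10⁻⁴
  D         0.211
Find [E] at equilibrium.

[E] = 2.57 mol L⁻¹

At equilibrium, K_c = [J]·[D]² / ([E]·[M₂Z]³) = 96900.
(0.00104)·(0.211)² / (([E])·(5.71×10⁻⁴)³) = 96900
[E] = 2.57 mol L⁻¹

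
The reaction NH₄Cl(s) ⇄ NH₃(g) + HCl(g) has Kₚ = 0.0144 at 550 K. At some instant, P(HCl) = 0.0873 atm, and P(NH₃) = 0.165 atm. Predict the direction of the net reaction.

neither direction; the system is at equilibrium

(NH₄Cl is a pure solid — omitted from Qₚ.)
Qₚ = P(NH₃)·P(HCl) = (0.165)·(0.0873) = 0.0144
Qₚ = 0.0144 = Kₚ, so the system is already at equilibrium.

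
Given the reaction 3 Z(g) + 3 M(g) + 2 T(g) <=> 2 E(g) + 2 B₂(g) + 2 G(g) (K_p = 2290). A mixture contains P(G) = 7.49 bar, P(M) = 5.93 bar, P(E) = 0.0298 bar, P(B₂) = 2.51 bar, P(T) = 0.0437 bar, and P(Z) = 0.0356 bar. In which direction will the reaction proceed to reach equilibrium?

Q_p = P(E)²·P(B₂)²·P(G)² / (P(Z)³·P(M)³·P(T)²) = (0.0298)²·(2.51)²·(7.49)² / ((0.0356)³·(5.93)³·(0.0437)²) = 17500
Q_p = 17500 > K_p = 2290, so the reverse reaction proceeds.

in the reverse direction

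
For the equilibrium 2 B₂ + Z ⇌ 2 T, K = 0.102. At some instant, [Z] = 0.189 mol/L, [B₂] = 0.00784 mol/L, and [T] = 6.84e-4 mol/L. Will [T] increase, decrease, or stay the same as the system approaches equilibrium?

Q = [T]² / ([B₂]²·[Z]) = (6.84e-4)² / ((0.00784)²·(0.189)) = 0.0403
Q = 0.0403 < K = 0.102: net forward reaction.
T is a product, so it increases.

increase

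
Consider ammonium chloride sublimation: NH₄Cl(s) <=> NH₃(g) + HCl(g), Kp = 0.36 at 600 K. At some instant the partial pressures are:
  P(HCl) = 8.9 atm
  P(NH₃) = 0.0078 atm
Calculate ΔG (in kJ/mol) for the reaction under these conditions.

(NH₄Cl is a pure solid — omitted from Qp.)
Qp = P(NH₃)·P(HCl) = (0.0078)·(8.9) = 0.0694
ΔG = RT ln(Qp/Kp) = (8.314 J mol⁻¹ K⁻¹)(600 K) × ln(0.0694/0.36)
   = (4.988 kJ/mol)(-1.646) = -8.21 kJ/mol
ΔG < 0, so the forward reaction is spontaneous (proceeds forward).

ΔG = -8.21 kJ/mol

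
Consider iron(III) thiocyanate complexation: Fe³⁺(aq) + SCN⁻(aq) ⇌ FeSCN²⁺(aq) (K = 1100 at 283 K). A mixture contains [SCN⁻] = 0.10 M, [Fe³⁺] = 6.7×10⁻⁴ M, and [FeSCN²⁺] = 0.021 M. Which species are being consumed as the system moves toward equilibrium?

Fe³⁺, SCN⁻ (reactants)

Q = [FeSCN²⁺] / ([Fe³⁺]·[SCN⁻]) = (0.021) / ((6.7×10⁻⁴)·(0.10)) = 310
Q = 310 < K = 1100: net forward reaction.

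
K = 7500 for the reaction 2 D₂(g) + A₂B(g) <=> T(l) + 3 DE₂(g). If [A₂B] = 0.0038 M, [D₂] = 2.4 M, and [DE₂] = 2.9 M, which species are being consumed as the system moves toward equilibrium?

(T is a pure liquid — omitted from Q.)
Q = [DE₂]³ / ([D₂]²·[A₂B]) = (2.9)³ / ((2.4)²·(0.0038)) = 1100
Q = 1100 < K = 7500: net forward reaction.

D₂, A₂B (reactants)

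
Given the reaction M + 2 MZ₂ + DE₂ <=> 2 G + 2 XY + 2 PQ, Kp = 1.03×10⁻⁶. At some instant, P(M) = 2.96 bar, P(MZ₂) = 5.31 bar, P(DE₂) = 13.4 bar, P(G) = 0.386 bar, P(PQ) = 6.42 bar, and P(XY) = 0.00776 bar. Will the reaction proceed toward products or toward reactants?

toward products

Qp = P(G)²·P(XY)²·P(PQ)² / (P(M)·P(MZ₂)²·P(DE₂)) = (0.386)²·(0.00776)²·(6.42)² / ((2.96)·(5.31)²·(13.4)) = 3.31×10⁻⁷
Qp = 3.31×10⁻⁷ < Kp = 1.03×10⁻⁶, so the forward reaction proceeds.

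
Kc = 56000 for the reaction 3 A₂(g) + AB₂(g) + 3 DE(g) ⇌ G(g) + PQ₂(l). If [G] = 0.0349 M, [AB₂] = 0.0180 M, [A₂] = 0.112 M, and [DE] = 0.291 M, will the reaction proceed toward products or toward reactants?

neither direction; the system is at equilibrium

(PQ₂ is a pure liquid — omitted from Qc.)
Qc = [G] / ([A₂]³·[AB₂]·[DE]³) = (0.0349) / ((0.112)³·(0.0180)·(0.291)³) = 56000
Qc = 56000 = Kc, so the system is already at equilibrium.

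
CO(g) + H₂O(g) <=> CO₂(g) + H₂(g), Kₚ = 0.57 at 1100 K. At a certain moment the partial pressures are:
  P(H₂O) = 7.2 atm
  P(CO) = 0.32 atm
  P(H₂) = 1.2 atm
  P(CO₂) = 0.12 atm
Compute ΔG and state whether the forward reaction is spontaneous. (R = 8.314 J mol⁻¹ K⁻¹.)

Qₚ = P(CO₂)·P(H₂) / (P(CO)·P(H₂O)) = (0.12)·(1.2) / ((0.32)·(7.2)) = 0.0625
ΔG = RT ln(Qₚ/Kₚ) = (8.314 J mol⁻¹ K⁻¹)(1100 K) × ln(0.0625/0.57)
   = (9.145 kJ/mol)(-2.210) = -20.2 kJ/mol
ΔG < 0, so the forward reaction is spontaneous (proceeds forward).

ΔG = -20.2 kJ/mol; the forward reaction is spontaneous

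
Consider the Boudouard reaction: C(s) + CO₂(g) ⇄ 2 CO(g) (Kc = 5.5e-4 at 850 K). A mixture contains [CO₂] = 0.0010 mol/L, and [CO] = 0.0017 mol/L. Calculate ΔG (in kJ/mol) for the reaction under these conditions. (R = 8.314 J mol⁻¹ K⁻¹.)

ΔG = 11.7 kJ/mol

(C is a pure solid — omitted from Qc.)
Qc = [CO]² / [CO₂] = (0.0017)² / (0.0010) = 0.00289
ΔG = RT ln(Qc/Kc) = (8.314 J mol⁻¹ K⁻¹)(850 K) × ln(0.00289/5.5e-4)
   = (7.067 kJ/mol)(1.659) = 11.7 kJ/mol
ΔG > 0, so the forward reaction is non-spontaneous (proceeds in reverse).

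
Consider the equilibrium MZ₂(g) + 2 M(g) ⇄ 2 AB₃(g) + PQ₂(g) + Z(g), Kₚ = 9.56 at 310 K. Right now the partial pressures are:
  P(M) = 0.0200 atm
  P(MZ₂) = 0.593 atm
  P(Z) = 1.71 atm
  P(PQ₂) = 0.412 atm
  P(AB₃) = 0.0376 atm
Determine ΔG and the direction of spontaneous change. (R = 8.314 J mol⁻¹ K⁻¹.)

Qₚ = P(AB₃)²·P(PQ₂)·P(Z) / (P(MZ₂)·P(M)²) = (0.0376)²·(0.412)·(1.71) / ((0.593)·(0.0200)²) = 4.20
ΔG = RT ln(Qₚ/Kₚ) = (8.314 J mol⁻¹ K⁻¹)(310 K) × ln(4.20/9.56)
   = (2.577 kJ/mol)(-0.8225) = -2.12 kJ/mol
ΔG < 0, so the forward reaction is spontaneous (proceeds forward).

ΔG = -2.12 kJ/mol; the forward reaction is spontaneous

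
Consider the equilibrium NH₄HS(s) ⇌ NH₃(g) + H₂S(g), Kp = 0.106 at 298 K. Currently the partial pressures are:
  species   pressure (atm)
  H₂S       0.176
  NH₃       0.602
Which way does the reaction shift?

(NH₄HS is a pure solid — omitted from Qp.)
Qp = P(NH₃)·P(H₂S) = (0.602)·(0.176) = 0.106
Qp = 0.106 = Kp, so the system is already at equilibrium.

at equilibrium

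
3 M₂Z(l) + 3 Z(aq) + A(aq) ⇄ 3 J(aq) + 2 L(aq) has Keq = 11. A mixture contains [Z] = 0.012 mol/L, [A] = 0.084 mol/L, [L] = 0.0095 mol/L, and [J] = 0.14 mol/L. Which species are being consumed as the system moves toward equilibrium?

M₂Z, Z, A (reactants)

(M₂Z is a pure liquid — omitted from Q.)
Q = [J]³·[L]² / ([Z]³·[A]) = (0.14)³·(0.0095)² / ((0.012)³·(0.084)) = 1.7
Q = 1.7 < Keq = 11: net forward reaction.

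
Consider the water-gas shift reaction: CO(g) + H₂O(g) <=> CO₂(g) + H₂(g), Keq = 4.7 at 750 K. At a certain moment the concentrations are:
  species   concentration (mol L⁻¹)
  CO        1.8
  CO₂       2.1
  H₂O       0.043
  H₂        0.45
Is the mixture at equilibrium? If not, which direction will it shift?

Q = [CO₂]·[H₂] / ([CO]·[H₂O]) = (2.1)·(0.45) / ((1.8)·(0.043)) = 12
Q = 12 > Keq = 4.7: net reverse reaction.

no; Q > K, reaction proceeds in reverse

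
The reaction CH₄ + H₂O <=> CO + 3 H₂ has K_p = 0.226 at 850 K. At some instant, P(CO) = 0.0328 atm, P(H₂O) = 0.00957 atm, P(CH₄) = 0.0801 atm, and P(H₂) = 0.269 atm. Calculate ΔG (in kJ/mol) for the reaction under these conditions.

Q_p = P(CO)·P(H₂)³ / (P(CH₄)·P(H₂O)) = (0.0328)·(0.269)³ / ((0.0801)·(0.00957)) = 0.833
ΔG = RT ln(Q_p/K_p) = (8.314 J mol⁻¹ K⁻¹)(850 K) × ln(0.833/0.226)
   = (7.067 kJ/mol)(1.304) = 9.22 kJ/mol
ΔG > 0, so the forward reaction is non-spontaneous (proceeds in reverse).

ΔG = 9.22 kJ/mol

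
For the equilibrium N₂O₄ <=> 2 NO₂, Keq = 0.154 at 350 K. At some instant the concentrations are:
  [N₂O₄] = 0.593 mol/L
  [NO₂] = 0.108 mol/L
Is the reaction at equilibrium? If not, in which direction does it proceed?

Q = [NO₂]² / [N₂O₄] = (0.108)² / (0.593) = 0.0197
Q = 0.0197 < Keq = 0.154, so the forward reaction proceeds.

forward (toward products)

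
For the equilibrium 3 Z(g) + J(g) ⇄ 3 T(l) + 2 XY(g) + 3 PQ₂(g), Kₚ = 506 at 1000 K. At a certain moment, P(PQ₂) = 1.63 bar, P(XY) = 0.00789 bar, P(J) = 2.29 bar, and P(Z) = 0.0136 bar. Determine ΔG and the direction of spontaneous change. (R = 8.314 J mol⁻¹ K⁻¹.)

ΔG = -19.8 kJ/mol; the forward reaction is spontaneous

(T is a pure liquid — omitted from Qₚ.)
Qₚ = P(XY)²·P(PQ₂)³ / (P(Z)³·P(J)) = (0.00789)²·(1.63)³ / ((0.0136)³·(2.29)) = 46.8
ΔG = RT ln(Qₚ/Kₚ) = (8.314 J mol⁻¹ K⁻¹)(1000 K) × ln(46.8/506)
   = (8.314 kJ/mol)(-2.381) = -19.8 kJ/mol
ΔG < 0, so the forward reaction is spontaneous (proceeds forward).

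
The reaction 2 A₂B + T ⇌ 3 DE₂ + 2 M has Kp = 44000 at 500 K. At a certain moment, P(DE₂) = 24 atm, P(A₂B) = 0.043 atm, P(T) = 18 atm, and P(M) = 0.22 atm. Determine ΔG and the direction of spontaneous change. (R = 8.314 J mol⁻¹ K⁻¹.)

Qp = P(DE₂)³·P(M)² / (P(A₂B)²·P(T)) = (24)³·(0.22)² / ((0.043)²·(18)) = 20100
ΔG = RT ln(Qp/Kp) = (8.314 J mol⁻¹ K⁻¹)(500 K) × ln(20100/44000)
   = (4.157 kJ/mol)(-0.7835) = -3.26 kJ/mol
ΔG < 0, so the forward reaction is spontaneous (proceeds forward).

ΔG = -3.26 kJ/mol; the forward reaction is spontaneous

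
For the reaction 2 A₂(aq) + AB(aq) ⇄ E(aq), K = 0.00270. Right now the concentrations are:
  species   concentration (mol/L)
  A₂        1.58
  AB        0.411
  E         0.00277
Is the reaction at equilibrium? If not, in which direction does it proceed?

neither direction; the system is at equilibrium

Q = [E] / ([A₂]²·[AB]) = (0.00277) / ((1.58)²·(0.411)) = 0.00270
Q = 0.00270 = K, so the system is already at equilibrium.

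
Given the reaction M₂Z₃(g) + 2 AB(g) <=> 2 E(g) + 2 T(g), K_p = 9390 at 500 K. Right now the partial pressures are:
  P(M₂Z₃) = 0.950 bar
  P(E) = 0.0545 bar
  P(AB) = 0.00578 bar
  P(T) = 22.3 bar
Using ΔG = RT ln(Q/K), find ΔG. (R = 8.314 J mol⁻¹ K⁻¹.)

Q_p = P(E)²·P(T)² / (P(M₂Z₃)·P(AB)²) = (0.0545)²·(22.3)² / ((0.950)·(0.00578)²) = 46500
ΔG = RT ln(Q_p/K_p) = (8.314 J mol⁻¹ K⁻¹)(500 K) × ln(46500/9390)
   = (4.157 kJ/mol)(1.600) = 6.65 kJ/mol
ΔG > 0, so the forward reaction is non-spontaneous (proceeds in reverse).

ΔG = 6.65 kJ/mol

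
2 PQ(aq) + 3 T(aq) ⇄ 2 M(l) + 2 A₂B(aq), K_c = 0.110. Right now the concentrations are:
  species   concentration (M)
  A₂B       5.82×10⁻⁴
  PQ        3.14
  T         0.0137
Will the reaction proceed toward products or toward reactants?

(M is a pure liquid — omitted from Q_c.)
Q_c = [A₂B]² / ([PQ]²·[T]³) = (5.82×10⁻⁴)² / ((3.14)²·(0.0137)³) = 0.0134
Q_c = 0.0134 < K_c = 0.110, so the forward reaction proceeds.

forward (toward products)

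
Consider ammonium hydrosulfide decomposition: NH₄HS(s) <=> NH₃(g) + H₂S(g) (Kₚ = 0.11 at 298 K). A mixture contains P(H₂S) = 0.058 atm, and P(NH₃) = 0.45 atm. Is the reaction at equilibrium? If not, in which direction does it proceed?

(NH₄HS is a pure solid — omitted from Qₚ.)
Qₚ = P(NH₃)·P(H₂S) = (0.45)·(0.058) = 0.026
Qₚ = 0.026 < Kₚ = 0.11, so the forward reaction proceeds.

toward products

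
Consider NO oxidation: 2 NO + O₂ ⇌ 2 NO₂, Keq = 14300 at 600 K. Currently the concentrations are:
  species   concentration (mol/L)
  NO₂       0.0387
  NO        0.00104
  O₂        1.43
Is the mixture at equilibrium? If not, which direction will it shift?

Q = [NO₂]² / ([NO]²·[O₂]) = (0.0387)² / ((0.00104)²·(1.43)) = 968
Q = 968 < Keq = 14300: net forward reaction.

no; Q < K, reaction proceeds forward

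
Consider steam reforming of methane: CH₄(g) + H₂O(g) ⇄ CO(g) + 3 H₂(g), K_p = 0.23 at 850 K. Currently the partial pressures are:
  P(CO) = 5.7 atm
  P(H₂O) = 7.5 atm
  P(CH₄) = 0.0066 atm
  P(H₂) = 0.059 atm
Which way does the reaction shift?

toward products

Q_p = P(CO)·P(H₂)³ / (P(CH₄)·P(H₂O)) = (5.7)·(0.059)³ / ((0.0066)·(7.5)) = 0.024
Q_p = 0.024 < K_p = 0.23, so the forward reaction proceeds.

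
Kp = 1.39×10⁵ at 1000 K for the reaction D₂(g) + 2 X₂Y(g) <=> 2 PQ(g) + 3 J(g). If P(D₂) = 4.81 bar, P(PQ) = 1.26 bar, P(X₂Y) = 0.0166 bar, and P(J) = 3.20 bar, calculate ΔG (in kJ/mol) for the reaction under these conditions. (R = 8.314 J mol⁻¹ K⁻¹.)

Qp = P(PQ)²·P(J)³ / (P(D₂)·P(X₂Y)²) = (1.26)²·(3.20)³ / ((4.81)·(0.0166)²) = 39200
ΔG = RT ln(Qp/Kp) = (8.314 J mol⁻¹ K⁻¹)(1000 K) × ln(39200/1.39×10⁵)
   = (8.314 kJ/mol)(-1.266) = -10.5 kJ/mol
ΔG < 0, so the forward reaction is spontaneous (proceeds forward).

ΔG = -10.5 kJ/mol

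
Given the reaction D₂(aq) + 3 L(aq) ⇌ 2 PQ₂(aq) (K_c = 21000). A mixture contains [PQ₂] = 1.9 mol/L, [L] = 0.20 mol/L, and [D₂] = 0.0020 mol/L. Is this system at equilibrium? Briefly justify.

Q_c = [PQ₂]² / ([D₂]·[L]³) = (1.9)² / ((0.0020)·(0.20)³) = 2.3×10⁵
Q_c = 2.3×10⁵ > K_c = 21000: net reverse reaction.

no; Q > K, reaction proceeds in reverse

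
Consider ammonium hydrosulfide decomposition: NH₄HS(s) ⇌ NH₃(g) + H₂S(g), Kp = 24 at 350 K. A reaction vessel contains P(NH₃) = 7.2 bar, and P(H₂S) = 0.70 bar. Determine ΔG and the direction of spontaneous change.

ΔG = -4.54 kJ/mol; the forward reaction is spontaneous

(NH₄HS is a pure solid — omitted from Qp.)
Qp = P(NH₃)·P(H₂S) = (7.2)·(0.70) = 5.04
ΔG = RT ln(Qp/Kp) = (8.314 J mol⁻¹ K⁻¹)(350 K) × ln(5.04/24)
   = (2.910 kJ/mol)(-1.561) = -4.54 kJ/mol
ΔG < 0, so the forward reaction is spontaneous (proceeds forward).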